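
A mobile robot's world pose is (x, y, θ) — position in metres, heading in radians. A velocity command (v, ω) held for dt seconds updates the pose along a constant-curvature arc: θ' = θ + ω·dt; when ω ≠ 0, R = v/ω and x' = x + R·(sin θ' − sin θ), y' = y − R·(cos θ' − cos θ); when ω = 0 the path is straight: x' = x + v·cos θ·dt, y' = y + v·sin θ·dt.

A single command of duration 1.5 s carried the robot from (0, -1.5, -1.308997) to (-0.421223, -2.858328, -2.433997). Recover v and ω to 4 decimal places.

Δθ = -2.433997 − -1.308997 = -1.125000
ω = Δθ/dt = -1.125000/1.5 = -0.7500
R = −Δy/(cos θ' − cos θ) = -1.3333
v = R·ω = -1.3333·-0.7500 = 1.0000

v = 1.0000, ω = -0.7500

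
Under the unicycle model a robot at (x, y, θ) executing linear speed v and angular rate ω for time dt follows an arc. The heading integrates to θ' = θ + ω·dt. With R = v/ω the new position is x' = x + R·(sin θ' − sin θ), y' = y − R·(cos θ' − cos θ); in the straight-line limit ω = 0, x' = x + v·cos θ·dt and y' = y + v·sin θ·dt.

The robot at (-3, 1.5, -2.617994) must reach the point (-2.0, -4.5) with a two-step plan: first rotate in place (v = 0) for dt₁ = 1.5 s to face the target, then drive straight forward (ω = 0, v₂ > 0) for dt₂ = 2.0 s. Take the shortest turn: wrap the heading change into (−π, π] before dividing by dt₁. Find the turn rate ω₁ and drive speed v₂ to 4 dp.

ω₁ = 0.8082, v₂ = 3.0414

heading to target = atan2(-4.5−1.5, -2−-3) = -1.4056
Δθ = wrap(-1.4056 − -2.6180) = 1.2123; ω₁ = Δθ/dt₁ = 0.8082
distance = √((-2−-3)² + (-4.5−1.5)²) = 6.0828; v₂ = distance/dt₂ = 3.0414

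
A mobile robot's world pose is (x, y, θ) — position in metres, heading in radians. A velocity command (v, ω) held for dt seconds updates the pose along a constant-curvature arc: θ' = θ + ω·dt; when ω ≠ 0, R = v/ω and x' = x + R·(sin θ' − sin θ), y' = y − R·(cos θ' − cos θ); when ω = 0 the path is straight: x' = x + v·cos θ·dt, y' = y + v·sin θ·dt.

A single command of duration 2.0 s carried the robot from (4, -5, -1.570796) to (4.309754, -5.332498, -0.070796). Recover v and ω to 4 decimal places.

v = 0.2500, ω = 0.7500

Δθ = -0.070796 − -1.570796 = 1.500000
ω = Δθ/dt = 1.500000/2.0 = 0.7500
R = −Δy/(cos θ' − cos θ) = 0.3333
v = R·ω = 0.3333·0.7500 = 0.2500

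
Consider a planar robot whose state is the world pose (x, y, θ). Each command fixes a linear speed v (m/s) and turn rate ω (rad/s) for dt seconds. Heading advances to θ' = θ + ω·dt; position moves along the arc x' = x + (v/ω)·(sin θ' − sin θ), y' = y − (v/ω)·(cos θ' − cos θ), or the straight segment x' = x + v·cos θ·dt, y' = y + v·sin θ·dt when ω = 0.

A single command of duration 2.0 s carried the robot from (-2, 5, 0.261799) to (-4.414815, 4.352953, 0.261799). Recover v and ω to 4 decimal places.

v = -1.2500, ω = 0.0000

Δθ = 0.261799 − 0.261799 = 0.000000
ω = Δθ/dt = 0.000000/2.0 = 0.0000
ω = 0 → v = (Δx·cos θ + Δy·sin θ)/dt = -1.2500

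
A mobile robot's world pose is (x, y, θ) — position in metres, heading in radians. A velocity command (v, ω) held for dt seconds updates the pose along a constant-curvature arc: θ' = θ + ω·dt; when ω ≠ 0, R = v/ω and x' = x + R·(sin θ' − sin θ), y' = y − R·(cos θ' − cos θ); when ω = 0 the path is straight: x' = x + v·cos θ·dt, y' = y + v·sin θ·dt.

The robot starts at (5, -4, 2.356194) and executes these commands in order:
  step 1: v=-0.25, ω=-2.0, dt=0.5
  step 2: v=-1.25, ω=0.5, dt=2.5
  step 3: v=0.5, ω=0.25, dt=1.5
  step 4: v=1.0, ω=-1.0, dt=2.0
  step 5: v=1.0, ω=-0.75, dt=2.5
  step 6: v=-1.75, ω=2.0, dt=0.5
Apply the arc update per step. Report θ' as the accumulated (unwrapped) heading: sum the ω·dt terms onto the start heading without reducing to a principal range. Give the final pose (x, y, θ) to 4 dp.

(6.2013, -4.5844, 0.1062)

step 1: θ'=1.3562 (R=0.1250) → pose (5.0337, -4.1150, 1.3562)
step 2: θ'=2.6062 (R=-2.5000) → pose (6.2009, -6.7976, 2.6062)
step 3: θ'=2.9812 (R=2.0000) → pose (5.5000, -6.5434, 2.9812)
step 4: θ'=0.9812 (R=-1.0000) → pose (4.8285, -5.0002, 0.9812)
step 5: θ'=-0.8938 (R=-1.3333) → pose (6.9760, -4.9063, -0.8938)
step 6: θ'=0.1062 (R=-0.8750) → pose (6.2013, -4.5844, 0.1062)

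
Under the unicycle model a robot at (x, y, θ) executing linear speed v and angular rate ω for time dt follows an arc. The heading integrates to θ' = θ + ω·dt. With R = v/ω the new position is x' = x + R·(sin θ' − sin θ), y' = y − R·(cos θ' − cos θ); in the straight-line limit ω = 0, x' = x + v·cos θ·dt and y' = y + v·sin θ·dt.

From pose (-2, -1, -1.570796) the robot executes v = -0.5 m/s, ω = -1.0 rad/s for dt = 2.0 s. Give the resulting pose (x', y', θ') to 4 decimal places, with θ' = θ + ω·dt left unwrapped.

θ' = -1.5708 + -1.0·2.0 = -3.5708
R = v/ω = -0.5/-1.0 = 0.5000
x' = -2 + 0.5000·(sin -3.5708 − sin -1.5708) = -1.2919
y' = -1 − 0.5000·(cos -3.5708 − cos -1.5708) = -0.5454

(-1.2919, -0.5454, -3.5708)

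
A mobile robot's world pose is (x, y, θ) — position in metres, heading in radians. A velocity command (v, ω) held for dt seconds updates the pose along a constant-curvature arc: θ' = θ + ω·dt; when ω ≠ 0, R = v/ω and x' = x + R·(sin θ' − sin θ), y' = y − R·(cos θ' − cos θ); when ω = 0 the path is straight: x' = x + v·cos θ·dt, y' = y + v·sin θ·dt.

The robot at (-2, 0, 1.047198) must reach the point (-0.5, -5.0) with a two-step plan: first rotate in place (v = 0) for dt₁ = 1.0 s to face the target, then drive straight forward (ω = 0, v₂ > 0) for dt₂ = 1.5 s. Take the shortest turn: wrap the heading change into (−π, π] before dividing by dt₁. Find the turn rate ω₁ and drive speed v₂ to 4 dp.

heading to target = atan2(-5−0, -0.5−-2) = -1.2793
Δθ = wrap(-1.2793 − 1.0472) = -2.3265; ω₁ = Δθ/dt₁ = -2.3265
distance = √((-0.5−-2)² + (-5−0)²) = 5.2202; v₂ = distance/dt₂ = 3.4801

ω₁ = -2.3265, v₂ = 3.4801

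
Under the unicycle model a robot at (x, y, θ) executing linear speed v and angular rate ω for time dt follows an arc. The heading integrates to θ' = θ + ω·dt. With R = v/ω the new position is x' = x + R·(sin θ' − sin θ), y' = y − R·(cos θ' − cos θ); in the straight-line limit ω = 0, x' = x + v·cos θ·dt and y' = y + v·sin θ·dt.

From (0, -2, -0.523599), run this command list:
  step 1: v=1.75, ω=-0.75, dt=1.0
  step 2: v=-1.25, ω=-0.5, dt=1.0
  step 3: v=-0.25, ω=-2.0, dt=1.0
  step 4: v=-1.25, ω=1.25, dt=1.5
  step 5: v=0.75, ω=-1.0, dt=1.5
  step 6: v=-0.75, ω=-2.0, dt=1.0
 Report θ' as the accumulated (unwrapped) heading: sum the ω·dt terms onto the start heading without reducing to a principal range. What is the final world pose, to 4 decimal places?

step 1: θ'=-1.2736 (R=-2.3333) → pose (1.0644, -3.3374, -1.2736)
step 2: θ'=-1.7736 (R=2.5000) → pose (1.0060, -2.1018, -1.7736)
step 3: θ'=-3.7736 (R=0.1250) → pose (1.2023, -2.0261, -3.7736)
step 4: θ'=-1.8986 (R=-1.0000) → pose (2.7398, -1.5412, -1.8986)
step 5: θ'=-3.3986 (R=-0.7500) → pose (1.8391, -2.0251, -3.3986)
step 6: θ'=-5.3986 (R=0.3750) → pose (2.0339, -2.6254, -5.3986)

(2.0339, -2.6254, -5.3986)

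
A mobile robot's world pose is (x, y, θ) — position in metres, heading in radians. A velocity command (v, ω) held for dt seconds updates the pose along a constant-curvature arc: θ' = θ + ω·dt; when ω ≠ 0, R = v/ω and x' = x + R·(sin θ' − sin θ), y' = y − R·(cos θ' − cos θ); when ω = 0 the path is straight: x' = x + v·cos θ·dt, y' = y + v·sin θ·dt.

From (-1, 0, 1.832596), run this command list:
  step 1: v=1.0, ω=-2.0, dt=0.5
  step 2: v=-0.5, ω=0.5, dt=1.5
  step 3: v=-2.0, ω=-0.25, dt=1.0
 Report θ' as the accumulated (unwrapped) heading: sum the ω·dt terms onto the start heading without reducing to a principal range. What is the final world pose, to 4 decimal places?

step 1: θ'=0.8326 (R=-0.5000) → pose (-0.8869, 0.4659, 0.8326)
step 2: θ'=1.5826 (R=-1.0000) → pose (-1.1471, -0.2189, 1.5826)
step 3: θ'=1.3326 (R=8.0000) → pose (-1.3725, -2.2009, 1.3326)

(-1.3725, -2.2009, 1.3326)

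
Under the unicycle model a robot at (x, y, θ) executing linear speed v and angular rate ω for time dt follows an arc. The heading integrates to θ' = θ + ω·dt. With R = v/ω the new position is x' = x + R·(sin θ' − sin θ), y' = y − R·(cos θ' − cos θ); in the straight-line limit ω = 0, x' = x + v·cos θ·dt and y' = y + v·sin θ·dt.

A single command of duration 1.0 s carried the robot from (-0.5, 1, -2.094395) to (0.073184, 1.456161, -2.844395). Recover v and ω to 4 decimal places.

Δθ = -2.844395 − -2.094395 = -0.750000
ω = Δθ/dt = -0.750000/1.0 = -0.7500
R = Δx/(sin θ' − sin θ) = 1.0000
v = R·ω = 1.0000·-0.7500 = -0.7500

v = -0.7500, ω = -0.7500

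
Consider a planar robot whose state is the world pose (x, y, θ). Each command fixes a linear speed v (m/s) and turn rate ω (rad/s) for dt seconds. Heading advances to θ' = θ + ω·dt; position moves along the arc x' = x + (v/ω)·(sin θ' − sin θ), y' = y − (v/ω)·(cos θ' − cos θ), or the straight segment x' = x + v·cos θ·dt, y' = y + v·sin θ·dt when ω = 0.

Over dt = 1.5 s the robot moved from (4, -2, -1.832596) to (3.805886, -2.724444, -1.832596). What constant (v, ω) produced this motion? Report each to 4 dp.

Δθ = -1.832596 − -1.832596 = 0.000000
ω = Δθ/dt = 0.000000/1.5 = 0.0000
ω = 0 → v = (Δx·cos θ + Δy·sin θ)/dt = 0.5000

v = 0.5000, ω = 0.0000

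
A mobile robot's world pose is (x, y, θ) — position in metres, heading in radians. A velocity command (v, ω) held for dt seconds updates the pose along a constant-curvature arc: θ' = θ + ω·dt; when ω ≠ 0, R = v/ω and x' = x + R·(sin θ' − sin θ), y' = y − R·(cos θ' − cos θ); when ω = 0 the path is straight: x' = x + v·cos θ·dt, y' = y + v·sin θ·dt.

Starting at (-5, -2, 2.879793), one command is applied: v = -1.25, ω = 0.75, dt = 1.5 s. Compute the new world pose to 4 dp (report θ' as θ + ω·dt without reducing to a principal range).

(-3.3021, -1.4735, 4.0048)

θ' = 2.8798 + 0.75·1.5 = 4.0048
R = v/ω = -1.25/0.75 = -1.6667
x' = -5 + -1.6667·(sin 4.0048 − sin 2.8798) = -3.3021
y' = -2 − -1.6667·(cos 4.0048 − cos 2.8798) = -1.4735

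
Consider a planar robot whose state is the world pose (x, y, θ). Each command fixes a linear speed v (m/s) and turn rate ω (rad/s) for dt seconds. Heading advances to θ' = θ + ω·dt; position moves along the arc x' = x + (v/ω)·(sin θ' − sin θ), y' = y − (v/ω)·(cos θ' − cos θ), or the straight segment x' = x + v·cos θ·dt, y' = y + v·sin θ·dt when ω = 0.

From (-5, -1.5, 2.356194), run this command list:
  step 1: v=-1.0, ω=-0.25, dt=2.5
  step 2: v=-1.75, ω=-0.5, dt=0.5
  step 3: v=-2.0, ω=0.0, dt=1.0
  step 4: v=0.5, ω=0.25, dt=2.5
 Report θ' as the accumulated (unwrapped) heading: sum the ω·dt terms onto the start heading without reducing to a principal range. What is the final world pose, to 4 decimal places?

step 1: θ'=1.7312 (R=4.0000) → pose (-3.8798, -3.6896, 1.7312)
step 2: θ'=1.4812 (R=3.5000) → pose (-3.8489, -4.5618, 1.4812)
step 3: θ'=1.4812 (straight) → pose (-4.0279, -6.5537, 1.4812)
step 4: θ'=2.1062 (R=2.0000) → pose (-4.2997, -5.3544, 2.1062)

(-4.2997, -5.3544, 2.1062)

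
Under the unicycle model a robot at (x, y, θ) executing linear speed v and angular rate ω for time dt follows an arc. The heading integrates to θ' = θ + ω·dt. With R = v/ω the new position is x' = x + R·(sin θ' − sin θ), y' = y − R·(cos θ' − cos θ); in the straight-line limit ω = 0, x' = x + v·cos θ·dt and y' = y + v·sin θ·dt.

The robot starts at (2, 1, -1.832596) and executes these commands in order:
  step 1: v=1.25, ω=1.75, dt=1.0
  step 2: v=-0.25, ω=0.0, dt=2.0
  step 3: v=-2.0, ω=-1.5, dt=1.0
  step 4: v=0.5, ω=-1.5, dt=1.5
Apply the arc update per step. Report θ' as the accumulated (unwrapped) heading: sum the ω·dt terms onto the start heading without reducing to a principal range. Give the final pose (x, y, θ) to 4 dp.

(0.3637, 1.2361, -3.8326)

step 1: θ'=-0.0826 (R=0.7143) → pose (2.6310, 0.1033, -0.0826)
step 2: θ'=-0.0826 (straight) → pose (2.1327, 0.1445, -0.0826)
step 3: θ'=-1.5826 (R=1.3333) → pose (0.9095, 1.4890, -1.5826)
step 4: θ'=-3.8326 (R=-0.3333) → pose (0.3637, 1.2361, -3.8326)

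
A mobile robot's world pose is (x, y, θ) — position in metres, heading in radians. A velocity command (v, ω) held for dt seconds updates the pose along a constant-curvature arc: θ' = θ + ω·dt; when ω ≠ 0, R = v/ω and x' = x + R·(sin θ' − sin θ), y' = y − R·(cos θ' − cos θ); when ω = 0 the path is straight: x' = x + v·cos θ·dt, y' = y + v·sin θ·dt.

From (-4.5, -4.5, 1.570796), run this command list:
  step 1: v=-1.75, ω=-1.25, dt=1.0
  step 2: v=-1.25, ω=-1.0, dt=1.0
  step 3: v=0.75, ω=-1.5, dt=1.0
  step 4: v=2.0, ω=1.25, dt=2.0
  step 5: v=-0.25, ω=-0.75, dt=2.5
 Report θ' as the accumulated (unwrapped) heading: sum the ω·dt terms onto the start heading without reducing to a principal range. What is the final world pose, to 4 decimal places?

(-5.1627, -8.4118, -1.5542)

step 1: θ'=0.3208 (R=1.4000) → pose (-5.4585, -5.8286, 0.3208)
step 2: θ'=-0.6792 (R=1.2500) → pose (-6.6379, -5.6149, -0.6792)
step 3: θ'=-2.1792 (R=-0.5000) → pose (-6.5417, -6.2898, -2.1792)
step 4: θ'=0.3208 (R=1.6000) → pose (-4.7243, -8.7226, 0.3208)
step 5: θ'=-1.5542 (R=0.3333) → pose (-5.1627, -8.4118, -1.5542)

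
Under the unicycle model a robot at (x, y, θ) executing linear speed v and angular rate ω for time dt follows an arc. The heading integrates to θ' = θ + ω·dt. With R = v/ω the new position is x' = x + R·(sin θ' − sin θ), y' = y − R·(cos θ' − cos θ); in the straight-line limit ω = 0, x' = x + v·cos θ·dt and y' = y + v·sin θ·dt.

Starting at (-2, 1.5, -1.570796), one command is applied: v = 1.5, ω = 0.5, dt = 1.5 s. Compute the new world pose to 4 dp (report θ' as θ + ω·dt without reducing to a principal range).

(-1.1951, -0.5449, -0.8208)

θ' = -1.5708 + 0.5·1.5 = -0.8208
R = v/ω = 1.5/0.5 = 3.0000
x' = -2 + 3.0000·(sin -0.8208 − sin -1.5708) = -1.1951
y' = 1.5 − 3.0000·(cos -0.8208 − cos -1.5708) = -0.5449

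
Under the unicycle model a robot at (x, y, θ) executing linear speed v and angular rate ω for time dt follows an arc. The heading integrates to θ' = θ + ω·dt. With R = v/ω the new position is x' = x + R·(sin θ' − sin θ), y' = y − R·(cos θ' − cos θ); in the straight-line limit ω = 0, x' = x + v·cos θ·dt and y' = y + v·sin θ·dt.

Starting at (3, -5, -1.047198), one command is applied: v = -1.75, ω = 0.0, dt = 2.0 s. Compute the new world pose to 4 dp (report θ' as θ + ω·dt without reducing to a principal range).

θ' = -1.0472 + 0.0·2.0 = -1.0472
ω = 0 → straight: x' = 3 + -1.75·cos(-1.0472)·2.0 = 1.2500
y' = -5 + -1.75·sin(-1.0472)·2.0 = -1.9689

(1.2500, -1.9689, -1.0472)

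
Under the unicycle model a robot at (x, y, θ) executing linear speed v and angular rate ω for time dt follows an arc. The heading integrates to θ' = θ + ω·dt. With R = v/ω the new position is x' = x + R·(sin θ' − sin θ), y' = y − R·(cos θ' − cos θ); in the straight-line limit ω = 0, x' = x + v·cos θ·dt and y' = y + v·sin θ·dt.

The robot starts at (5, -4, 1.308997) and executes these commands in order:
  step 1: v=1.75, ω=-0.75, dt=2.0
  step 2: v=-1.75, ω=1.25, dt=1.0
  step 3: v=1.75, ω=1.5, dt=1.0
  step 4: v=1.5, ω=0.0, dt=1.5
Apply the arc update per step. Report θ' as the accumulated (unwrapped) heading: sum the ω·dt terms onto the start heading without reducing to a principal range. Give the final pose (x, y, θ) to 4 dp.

step 1: θ'=-0.1910 (R=-2.3333) → pose (7.6968, -2.3130, -0.1910)
step 2: θ'=1.0590 (R=-1.4000) → pose (6.2104, -3.0019, 1.0590)
step 3: θ'=2.5590 (R=1.1667) → pose (5.8351, -1.4563, 2.5590)
step 4: θ'=2.5590 (straight) → pose (3.9563, -0.2184, 2.5590)

(3.9563, -0.2184, 2.5590)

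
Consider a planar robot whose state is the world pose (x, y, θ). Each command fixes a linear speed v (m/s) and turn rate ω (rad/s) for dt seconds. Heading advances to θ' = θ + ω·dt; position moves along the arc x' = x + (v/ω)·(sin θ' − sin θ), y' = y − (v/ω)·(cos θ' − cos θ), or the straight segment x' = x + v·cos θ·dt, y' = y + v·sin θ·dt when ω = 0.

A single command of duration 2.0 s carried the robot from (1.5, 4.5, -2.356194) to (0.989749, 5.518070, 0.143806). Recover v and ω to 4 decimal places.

v = -0.7500, ω = 1.2500

Δθ = 0.143806 − -2.356194 = 2.500000
ω = Δθ/dt = 2.500000/2.0 = 1.2500
R = −Δy/(cos θ' − cos θ) = -0.6000
v = R·ω = -0.6000·1.2500 = -0.7500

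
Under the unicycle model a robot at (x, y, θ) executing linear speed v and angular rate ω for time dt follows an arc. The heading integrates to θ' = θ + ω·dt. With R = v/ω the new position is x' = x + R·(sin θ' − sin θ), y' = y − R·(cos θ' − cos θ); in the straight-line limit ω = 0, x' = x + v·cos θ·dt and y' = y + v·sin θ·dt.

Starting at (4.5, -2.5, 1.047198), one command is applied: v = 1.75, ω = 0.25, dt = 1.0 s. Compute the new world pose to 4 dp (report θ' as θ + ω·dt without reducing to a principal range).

(5.1775, -0.8914, 1.2972)

θ' = 1.0472 + 0.25·1.0 = 1.2972
R = v/ω = 1.75/0.25 = 7.0000
x' = 4.5 + 7.0000·(sin 1.2972 − sin 1.0472) = 5.1775
y' = -2.5 − 7.0000·(cos 1.2972 − cos 1.0472) = -0.8914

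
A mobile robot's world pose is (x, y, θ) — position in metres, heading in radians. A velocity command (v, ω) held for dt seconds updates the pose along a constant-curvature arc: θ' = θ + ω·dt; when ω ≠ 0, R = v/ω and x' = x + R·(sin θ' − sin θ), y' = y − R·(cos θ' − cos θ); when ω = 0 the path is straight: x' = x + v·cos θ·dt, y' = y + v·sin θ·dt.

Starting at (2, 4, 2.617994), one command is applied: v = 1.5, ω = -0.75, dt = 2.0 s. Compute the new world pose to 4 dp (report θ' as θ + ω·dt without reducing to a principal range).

(1.2016, 6.6070, 1.1180)

θ' = 2.6180 + -0.75·2.0 = 1.1180
R = v/ω = 1.5/-0.75 = -2.0000
x' = 2 + -2.0000·(sin 1.1180 − sin 2.6180) = 1.2016
y' = 4 − -2.0000·(cos 1.1180 − cos 2.6180) = 6.6070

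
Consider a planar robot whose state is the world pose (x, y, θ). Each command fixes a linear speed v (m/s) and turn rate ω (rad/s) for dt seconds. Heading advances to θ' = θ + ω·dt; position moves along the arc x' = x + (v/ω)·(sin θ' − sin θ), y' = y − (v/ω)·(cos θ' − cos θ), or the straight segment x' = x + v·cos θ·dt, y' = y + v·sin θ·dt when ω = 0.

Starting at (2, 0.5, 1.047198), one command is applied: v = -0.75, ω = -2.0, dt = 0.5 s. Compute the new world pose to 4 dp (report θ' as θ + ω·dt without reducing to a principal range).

θ' = 1.0472 + -2.0·0.5 = 0.0472
R = v/ω = -0.75/-2.0 = 0.3750
x' = 2 + 0.3750·(sin 0.0472 − sin 1.0472) = 1.6929
y' = 0.5 − 0.3750·(cos 0.0472 − cos 1.0472) = 0.3129

(1.6929, 0.3129, 0.0472)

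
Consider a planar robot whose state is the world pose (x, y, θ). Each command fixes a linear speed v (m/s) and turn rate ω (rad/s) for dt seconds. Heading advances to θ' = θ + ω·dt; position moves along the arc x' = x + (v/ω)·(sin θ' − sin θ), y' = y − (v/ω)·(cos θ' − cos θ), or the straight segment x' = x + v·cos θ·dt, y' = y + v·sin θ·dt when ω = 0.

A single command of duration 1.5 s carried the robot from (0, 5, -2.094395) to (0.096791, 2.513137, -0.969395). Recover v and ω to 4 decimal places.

Δθ = -0.969395 − -2.094395 = 1.125000
ω = Δθ/dt = 1.125000/1.5 = 0.7500
R = −Δy/(cos θ' − cos θ) = 2.3333
v = R·ω = 2.3333·0.7500 = 1.7500

v = 1.7500, ω = 0.7500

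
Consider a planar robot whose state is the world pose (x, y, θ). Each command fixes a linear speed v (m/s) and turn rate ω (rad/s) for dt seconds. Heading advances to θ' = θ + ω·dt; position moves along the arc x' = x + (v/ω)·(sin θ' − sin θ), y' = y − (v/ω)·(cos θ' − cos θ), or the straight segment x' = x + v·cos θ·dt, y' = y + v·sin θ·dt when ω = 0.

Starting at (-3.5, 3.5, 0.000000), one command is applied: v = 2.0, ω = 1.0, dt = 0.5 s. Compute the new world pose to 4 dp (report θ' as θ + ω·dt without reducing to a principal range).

θ' = 0.0000 + 1.0·0.5 = 0.5000
R = v/ω = 2.0/1.0 = 2.0000
x' = -3.5 + 2.0000·(sin 0.5000 − sin 0.0000) = -2.5411
y' = 3.5 − 2.0000·(cos 0.5000 − cos 0.0000) = 3.7448

(-2.5411, 3.7448, 0.5000)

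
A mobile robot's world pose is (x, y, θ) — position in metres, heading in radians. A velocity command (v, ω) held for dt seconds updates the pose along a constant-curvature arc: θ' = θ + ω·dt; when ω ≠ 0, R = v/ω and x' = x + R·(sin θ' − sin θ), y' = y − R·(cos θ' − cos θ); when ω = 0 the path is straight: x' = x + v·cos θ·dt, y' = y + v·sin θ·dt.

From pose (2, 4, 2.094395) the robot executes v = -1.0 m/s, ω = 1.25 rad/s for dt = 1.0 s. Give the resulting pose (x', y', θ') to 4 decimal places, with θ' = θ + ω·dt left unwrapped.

(2.8540, 3.6164, 3.3444)

θ' = 2.0944 + 1.25·1.0 = 3.3444
R = v/ω = -1.0/1.25 = -0.8000
x' = 2 + -0.8000·(sin 3.3444 − sin 2.0944) = 2.8540
y' = 4 − -0.8000·(cos 3.3444 − cos 2.0944) = 3.6164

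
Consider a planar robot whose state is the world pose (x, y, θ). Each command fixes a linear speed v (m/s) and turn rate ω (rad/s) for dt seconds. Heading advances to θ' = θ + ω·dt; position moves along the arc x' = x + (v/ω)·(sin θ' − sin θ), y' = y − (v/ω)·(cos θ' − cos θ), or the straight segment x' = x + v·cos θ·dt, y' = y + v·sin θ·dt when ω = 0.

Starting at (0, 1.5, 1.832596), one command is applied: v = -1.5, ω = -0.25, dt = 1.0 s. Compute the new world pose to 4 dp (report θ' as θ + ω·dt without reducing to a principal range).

(0.2040, 0.0179, 1.5826)

θ' = 1.8326 + -0.25·1.0 = 1.5826
R = v/ω = -1.5/-0.25 = 6.0000
x' = 0 + 6.0000·(sin 1.5826 − sin 1.8326) = 0.2040
y' = 1.5 − 6.0000·(cos 1.5826 − cos 1.8326) = 0.0179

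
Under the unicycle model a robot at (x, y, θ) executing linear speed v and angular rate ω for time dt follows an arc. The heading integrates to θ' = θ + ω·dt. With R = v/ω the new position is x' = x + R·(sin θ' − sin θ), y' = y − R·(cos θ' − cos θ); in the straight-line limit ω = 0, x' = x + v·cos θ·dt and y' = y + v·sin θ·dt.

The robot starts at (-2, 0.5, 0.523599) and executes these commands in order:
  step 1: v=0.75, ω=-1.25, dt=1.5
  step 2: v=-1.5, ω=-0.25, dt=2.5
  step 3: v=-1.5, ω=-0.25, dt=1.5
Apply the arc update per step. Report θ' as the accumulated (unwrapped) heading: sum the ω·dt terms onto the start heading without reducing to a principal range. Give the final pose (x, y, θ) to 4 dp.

(0.4789, 5.6391, -2.3514)

step 1: θ'=-1.3514 (R=-0.6000) → pose (-1.1144, 0.1110, -1.3514)
step 2: θ'=-1.9764 (R=6.0000) → pose (-0.7714, 3.7843, -1.9764)
step 3: θ'=-2.3514 (R=6.0000) → pose (0.4789, 5.6391, -2.3514)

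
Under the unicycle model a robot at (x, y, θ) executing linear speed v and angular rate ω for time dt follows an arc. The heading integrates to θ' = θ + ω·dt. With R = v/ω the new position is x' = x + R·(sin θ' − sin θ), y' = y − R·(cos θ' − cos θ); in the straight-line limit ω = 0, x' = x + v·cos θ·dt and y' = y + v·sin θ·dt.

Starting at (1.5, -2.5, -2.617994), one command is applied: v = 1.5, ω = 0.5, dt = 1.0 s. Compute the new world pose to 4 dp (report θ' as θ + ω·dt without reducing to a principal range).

θ' = -2.6180 + 0.5·1.0 = -2.1180
R = v/ω = 1.5/0.5 = 3.0000
x' = 1.5 + 3.0000·(sin -2.1180 − sin -2.6180) = 0.4380
y' = -2.5 − 3.0000·(cos -2.1180 − cos -2.6180) = -3.5372

(0.4380, -3.5372, -2.1180)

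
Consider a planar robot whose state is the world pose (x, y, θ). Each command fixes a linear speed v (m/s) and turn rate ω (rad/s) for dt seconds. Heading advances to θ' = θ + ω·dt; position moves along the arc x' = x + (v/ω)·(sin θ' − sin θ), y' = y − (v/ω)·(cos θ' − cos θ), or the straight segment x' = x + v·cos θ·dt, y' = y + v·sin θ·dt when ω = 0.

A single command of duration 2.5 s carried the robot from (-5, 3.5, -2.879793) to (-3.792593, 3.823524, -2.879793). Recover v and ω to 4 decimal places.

Δθ = -2.879793 − -2.879793 = 0.000000
ω = Δθ/dt = 0.000000/2.5 = 0.0000
ω = 0 → v = (Δx·cos θ + Δy·sin θ)/dt = -0.5000

v = -0.5000, ω = 0.0000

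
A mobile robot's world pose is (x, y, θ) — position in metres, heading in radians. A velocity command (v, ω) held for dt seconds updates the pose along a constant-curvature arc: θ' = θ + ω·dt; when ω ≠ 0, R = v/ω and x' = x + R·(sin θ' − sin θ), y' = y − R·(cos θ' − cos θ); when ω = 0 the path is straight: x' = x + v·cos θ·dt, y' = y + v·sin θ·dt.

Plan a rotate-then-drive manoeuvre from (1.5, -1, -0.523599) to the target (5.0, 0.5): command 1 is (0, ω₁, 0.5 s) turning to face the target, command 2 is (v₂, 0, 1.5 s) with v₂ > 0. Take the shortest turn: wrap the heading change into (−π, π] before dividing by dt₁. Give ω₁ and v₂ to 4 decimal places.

heading to target = atan2(0.5−-1, 5−1.5) = 0.4049
Δθ = wrap(0.4049 − -0.5236) = 0.9285; ω₁ = Δθ/dt₁ = 1.8570
distance = √((5−1.5)² + (0.5−-1)²) = 3.8079; v₂ = distance/dt₂ = 2.5386

ω₁ = 1.8570, v₂ = 2.5386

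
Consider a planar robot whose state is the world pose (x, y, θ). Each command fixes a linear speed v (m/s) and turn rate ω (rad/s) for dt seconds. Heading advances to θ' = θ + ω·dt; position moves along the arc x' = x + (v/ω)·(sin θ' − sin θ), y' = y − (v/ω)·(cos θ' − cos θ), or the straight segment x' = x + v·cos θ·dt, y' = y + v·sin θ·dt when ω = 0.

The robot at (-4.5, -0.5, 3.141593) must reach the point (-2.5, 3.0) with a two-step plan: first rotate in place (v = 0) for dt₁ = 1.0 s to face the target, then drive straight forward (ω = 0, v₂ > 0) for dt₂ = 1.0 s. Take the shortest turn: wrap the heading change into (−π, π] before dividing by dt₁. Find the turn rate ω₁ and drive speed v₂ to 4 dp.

heading to target = atan2(3−-0.5, -2.5−-4.5) = 1.0517
Δθ = wrap(1.0517 − 3.1416) = -2.0899; ω₁ = Δθ/dt₁ = -2.0899
distance = √((-2.5−-4.5)² + (3−-0.5)²) = 4.0311; v₂ = distance/dt₂ = 4.0311

ω₁ = -2.0899, v₂ = 4.0311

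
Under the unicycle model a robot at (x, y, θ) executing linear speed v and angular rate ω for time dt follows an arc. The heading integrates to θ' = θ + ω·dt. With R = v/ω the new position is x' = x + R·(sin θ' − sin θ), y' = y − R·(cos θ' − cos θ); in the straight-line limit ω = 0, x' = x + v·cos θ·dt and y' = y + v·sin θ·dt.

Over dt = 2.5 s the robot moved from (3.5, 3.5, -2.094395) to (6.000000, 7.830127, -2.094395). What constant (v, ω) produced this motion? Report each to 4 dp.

Δθ = -2.094395 − -2.094395 = 0.000000
ω = Δθ/dt = 0.000000/2.5 = 0.0000
ω = 0 → v = (Δx·cos θ + Δy·sin θ)/dt = -2.0000

v = -2.0000, ω = 0.0000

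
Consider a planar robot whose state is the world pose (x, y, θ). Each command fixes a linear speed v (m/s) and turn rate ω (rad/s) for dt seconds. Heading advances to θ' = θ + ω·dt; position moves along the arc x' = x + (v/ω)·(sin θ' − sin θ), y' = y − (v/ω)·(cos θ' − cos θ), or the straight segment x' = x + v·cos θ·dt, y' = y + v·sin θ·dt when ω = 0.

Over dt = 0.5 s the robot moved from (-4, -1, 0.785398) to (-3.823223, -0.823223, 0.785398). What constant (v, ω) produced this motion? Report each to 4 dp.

Δθ = 0.785398 − 0.785398 = 0.000000
ω = Δθ/dt = 0.000000/0.5 = 0.0000
ω = 0 → v = (Δx·cos θ + Δy·sin θ)/dt = 0.5000

v = 0.5000, ω = 0.0000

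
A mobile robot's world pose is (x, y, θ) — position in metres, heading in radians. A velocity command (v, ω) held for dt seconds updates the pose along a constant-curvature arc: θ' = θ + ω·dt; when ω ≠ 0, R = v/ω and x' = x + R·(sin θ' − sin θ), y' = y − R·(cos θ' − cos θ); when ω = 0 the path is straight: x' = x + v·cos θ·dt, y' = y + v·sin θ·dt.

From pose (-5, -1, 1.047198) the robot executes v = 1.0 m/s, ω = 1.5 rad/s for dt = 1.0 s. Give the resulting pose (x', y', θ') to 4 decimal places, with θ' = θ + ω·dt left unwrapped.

θ' = 1.0472 + 1.5·1.0 = 2.5472
R = v/ω = 1.0/1.5 = 0.6667
x' = -5 + 0.6667·(sin 2.5472 − sin 1.0472) = -5.2040
y' = -1 − 0.6667·(cos 2.5472 − cos 1.0472) = -0.1143

(-5.2040, -0.1143, 2.5472)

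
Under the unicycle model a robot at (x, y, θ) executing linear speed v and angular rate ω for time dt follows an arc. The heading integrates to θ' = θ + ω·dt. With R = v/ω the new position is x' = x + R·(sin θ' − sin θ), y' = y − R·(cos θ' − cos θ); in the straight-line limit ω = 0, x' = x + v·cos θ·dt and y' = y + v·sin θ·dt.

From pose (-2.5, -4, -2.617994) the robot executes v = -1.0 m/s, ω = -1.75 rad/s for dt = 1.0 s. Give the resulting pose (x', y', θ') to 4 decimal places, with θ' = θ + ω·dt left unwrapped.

θ' = -2.6180 + -1.75·1.0 = -4.3680
R = v/ω = -1.0/-1.75 = 0.5714
x' = -2.5 + 0.5714·(sin -4.3680 − sin -2.6180) = -1.6764
y' = -4 − 0.5714·(cos -4.3680 − cos -2.6180) = -4.3019

(-1.6764, -4.3019, -4.3680)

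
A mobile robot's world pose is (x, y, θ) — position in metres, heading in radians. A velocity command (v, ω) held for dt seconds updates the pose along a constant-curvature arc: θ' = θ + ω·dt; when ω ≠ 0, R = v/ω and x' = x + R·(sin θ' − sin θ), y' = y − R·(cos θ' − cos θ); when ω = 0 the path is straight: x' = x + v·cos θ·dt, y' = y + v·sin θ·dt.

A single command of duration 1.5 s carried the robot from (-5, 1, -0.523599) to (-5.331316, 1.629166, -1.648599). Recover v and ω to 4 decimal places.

v = -0.5000, ω = -0.7500

Δθ = -1.648599 − -0.523599 = -1.125000
ω = Δθ/dt = -1.125000/1.5 = -0.7500
R = −Δy/(cos θ' − cos θ) = 0.6667
v = R·ω = 0.6667·-0.7500 = -0.5000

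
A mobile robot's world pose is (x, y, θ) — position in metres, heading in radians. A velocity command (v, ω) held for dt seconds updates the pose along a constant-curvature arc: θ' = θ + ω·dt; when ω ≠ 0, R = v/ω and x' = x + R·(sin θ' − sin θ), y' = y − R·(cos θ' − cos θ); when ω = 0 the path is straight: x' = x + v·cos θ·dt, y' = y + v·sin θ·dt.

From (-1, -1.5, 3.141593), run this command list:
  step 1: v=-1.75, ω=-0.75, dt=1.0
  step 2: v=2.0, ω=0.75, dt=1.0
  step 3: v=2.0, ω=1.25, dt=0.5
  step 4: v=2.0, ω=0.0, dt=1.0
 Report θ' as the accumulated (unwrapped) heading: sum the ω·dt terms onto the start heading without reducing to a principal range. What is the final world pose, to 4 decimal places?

(-3.7853, -2.8832, 3.7666)

step 1: θ'=2.3916 (R=2.3333) → pose (0.5905, -2.1261, 2.3916)
step 2: θ'=3.1416 (R=2.6667) → pose (-1.2272, -1.4106, 3.1416)
step 3: θ'=3.7666 (R=1.6000) → pose (-2.1634, -1.7130, 3.7666)
step 4: θ'=3.7666 (straight) → pose (-3.7853, -2.8832, 3.7666)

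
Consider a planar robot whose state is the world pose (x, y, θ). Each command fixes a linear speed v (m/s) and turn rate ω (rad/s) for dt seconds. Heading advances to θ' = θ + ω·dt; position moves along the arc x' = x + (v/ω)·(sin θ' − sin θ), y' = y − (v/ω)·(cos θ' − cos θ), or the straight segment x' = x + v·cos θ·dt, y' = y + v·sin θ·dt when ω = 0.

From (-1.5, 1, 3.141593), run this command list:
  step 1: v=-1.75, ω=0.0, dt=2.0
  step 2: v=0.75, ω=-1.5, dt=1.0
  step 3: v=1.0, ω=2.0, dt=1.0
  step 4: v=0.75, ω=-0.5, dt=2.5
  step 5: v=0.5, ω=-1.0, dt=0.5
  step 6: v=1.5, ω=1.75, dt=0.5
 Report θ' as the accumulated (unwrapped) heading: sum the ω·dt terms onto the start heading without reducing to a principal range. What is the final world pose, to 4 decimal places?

step 1: θ'=3.1416 (straight) → pose (2.0000, 1.0000, 3.1416)
step 2: θ'=1.6416 (R=-0.5000) → pose (1.5013, 1.4646, 1.6416)
step 3: θ'=3.6416 (R=0.5000) → pose (0.7628, 1.8681, 3.6416)
step 4: θ'=2.3916 (R=-1.5000) → pose (-0.9788, 2.0869, 2.3916)
step 5: θ'=1.8916 (R=-0.5000) → pose (-1.1125, 2.2951, 1.8916)
step 6: θ'=2.7666 (R=0.8571) → pose (-1.6119, 2.8224, 2.7666)

(-1.6119, 2.8224, 2.7666)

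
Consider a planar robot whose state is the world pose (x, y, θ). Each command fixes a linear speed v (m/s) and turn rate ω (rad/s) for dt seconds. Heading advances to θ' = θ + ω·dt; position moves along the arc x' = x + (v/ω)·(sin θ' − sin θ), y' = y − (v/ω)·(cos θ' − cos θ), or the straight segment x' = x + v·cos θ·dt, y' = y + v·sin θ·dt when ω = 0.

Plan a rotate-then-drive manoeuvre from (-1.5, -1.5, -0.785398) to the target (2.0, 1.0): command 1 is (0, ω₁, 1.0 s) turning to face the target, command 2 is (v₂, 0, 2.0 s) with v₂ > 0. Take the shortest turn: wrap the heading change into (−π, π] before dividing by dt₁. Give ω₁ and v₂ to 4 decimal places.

ω₁ = 1.4056, v₂ = 2.1506

heading to target = atan2(1−-1.5, 2−-1.5) = 0.6202
Δθ = wrap(0.6202 − -0.7854) = 1.4056; ω₁ = Δθ/dt₁ = 1.4056
distance = √((2−-1.5)² + (1−-1.5)²) = 4.3012; v₂ = distance/dt₂ = 2.1506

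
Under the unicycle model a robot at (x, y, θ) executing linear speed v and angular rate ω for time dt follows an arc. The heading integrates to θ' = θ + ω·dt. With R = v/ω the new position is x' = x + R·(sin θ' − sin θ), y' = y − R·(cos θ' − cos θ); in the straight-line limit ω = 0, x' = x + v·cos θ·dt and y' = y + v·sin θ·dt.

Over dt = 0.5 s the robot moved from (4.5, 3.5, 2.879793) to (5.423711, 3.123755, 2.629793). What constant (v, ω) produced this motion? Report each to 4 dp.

v = -2.0000, ω = -0.5000

Δθ = 2.629793 − 2.879793 = -0.250000
ω = Δθ/dt = -0.250000/0.5 = -0.5000
R = Δx/(sin θ' − sin θ) = 4.0000
v = R·ω = 4.0000·-0.5000 = -2.0000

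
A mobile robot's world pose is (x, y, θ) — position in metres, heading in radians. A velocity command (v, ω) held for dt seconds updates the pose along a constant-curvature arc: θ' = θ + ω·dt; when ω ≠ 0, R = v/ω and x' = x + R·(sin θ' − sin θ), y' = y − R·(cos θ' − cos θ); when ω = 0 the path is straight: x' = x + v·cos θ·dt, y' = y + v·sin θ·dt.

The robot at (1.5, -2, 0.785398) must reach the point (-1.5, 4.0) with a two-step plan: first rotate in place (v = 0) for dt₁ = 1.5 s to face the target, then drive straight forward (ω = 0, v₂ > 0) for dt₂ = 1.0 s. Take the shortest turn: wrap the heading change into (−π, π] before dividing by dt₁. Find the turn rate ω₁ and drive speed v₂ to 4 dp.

heading to target = atan2(4−-2, -1.5−1.5) = 2.0344
Δθ = wrap(2.0344 − 0.7854) = 1.2490; ω₁ = Δθ/dt₁ = 0.8327
distance = √((-1.5−1.5)² + (4−-2)²) = 6.7082; v₂ = distance/dt₂ = 6.7082

ω₁ = 0.8327, v₂ = 6.7082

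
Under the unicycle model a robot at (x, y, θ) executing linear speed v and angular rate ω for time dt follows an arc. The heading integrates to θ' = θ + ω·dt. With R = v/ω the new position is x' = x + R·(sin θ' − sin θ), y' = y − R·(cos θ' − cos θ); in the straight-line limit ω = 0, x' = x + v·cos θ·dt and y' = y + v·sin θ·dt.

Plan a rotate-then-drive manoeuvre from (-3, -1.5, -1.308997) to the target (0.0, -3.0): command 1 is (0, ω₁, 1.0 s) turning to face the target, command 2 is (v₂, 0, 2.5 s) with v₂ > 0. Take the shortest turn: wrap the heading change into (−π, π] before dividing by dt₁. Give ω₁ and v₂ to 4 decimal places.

heading to target = atan2(-3−-1.5, 0−-3) = -0.4636
Δθ = wrap(-0.4636 − -1.3090) = 0.8453; ω₁ = Δθ/dt₁ = 0.8453
distance = √((0−-3)² + (-3−-1.5)²) = 3.3541; v₂ = distance/dt₂ = 1.3416

ω₁ = 0.8453, v₂ = 1.3416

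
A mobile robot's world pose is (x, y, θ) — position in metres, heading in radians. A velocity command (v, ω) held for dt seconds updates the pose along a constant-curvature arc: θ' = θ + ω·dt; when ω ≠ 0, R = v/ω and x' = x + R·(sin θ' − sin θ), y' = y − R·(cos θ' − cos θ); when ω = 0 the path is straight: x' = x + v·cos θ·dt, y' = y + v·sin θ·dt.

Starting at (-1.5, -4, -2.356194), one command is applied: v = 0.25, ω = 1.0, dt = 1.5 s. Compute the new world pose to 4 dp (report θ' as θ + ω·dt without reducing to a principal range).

(-1.5121, -4.3406, -0.8562)

θ' = -2.3562 + 1.0·1.5 = -0.8562
R = v/ω = 0.25/1.0 = 0.2500
x' = -1.5 + 0.2500·(sin -0.8562 − sin -2.3562) = -1.5121
y' = -4 − 0.2500·(cos -0.8562 − cos -2.3562) = -4.3406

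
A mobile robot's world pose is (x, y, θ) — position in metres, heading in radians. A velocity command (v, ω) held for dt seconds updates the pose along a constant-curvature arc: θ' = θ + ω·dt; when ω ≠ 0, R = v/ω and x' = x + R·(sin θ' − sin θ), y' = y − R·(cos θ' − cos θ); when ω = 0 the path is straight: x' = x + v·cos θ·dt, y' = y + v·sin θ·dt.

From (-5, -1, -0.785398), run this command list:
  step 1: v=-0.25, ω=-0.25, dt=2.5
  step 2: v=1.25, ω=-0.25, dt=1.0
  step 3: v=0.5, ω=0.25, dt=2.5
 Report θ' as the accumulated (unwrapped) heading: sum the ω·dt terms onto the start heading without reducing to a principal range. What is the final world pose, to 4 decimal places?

step 1: θ'=-1.4104 (R=1.0000) → pose (-5.2801, -0.4526, -1.4104)
step 2: θ'=-1.6604 (R=-5.0000) → pose (-5.2359, -1.6986, -1.6604)
step 3: θ'=-1.0354 (R=2.0000) → pose (-4.9641, -2.8979, -1.0354)

(-4.9641, -2.8979, -1.0354)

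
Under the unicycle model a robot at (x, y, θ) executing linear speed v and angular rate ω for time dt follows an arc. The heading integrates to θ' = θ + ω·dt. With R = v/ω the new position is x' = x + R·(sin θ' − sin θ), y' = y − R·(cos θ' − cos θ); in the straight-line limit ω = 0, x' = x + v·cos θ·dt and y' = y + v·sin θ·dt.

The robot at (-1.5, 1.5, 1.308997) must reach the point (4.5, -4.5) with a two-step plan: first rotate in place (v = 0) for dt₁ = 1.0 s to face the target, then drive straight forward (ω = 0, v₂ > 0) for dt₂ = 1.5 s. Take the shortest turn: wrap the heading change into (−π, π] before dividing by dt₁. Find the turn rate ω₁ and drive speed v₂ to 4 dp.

heading to target = atan2(-4.5−1.5, 4.5−-1.5) = -0.7854
Δθ = wrap(-0.7854 − 1.3090) = -2.0944; ω₁ = Δθ/dt₁ = -2.0944
distance = √((4.5−-1.5)² + (-4.5−1.5)²) = 8.4853; v₂ = distance/dt₂ = 5.6569

ω₁ = -2.0944, v₂ = 5.6569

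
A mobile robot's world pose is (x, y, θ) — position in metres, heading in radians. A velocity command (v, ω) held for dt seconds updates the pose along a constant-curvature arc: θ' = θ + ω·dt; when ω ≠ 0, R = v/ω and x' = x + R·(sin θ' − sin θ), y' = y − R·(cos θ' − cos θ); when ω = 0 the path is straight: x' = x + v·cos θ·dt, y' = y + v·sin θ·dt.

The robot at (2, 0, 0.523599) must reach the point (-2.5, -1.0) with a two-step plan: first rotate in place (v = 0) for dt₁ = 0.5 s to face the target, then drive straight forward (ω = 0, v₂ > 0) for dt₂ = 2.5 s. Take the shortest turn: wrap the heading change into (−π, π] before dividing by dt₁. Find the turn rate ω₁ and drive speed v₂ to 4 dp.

heading to target = atan2(-1−0, -2.5−2) = -2.9229
Δθ = wrap(-2.9229 − 0.5236) = 2.8367; ω₁ = Δθ/dt₁ = 5.6733
distance = √((-2.5−2)² + (-1−0)²) = 4.6098; v₂ = distance/dt₂ = 1.8439

ω₁ = 5.6733, v₂ = 1.8439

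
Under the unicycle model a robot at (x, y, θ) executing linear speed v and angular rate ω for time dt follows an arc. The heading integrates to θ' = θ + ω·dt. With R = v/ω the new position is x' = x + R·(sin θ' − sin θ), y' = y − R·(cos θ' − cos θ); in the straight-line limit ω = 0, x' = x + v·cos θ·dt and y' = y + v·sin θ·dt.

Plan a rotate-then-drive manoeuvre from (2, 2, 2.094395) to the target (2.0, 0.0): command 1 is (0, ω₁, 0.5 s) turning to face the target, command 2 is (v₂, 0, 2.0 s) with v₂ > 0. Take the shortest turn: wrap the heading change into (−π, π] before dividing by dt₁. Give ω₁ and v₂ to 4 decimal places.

ω₁ = 5.2360, v₂ = 1.0000

heading to target = atan2(0−2, 2−2) = -1.5708
Δθ = wrap(-1.5708 − 2.0944) = 2.6180; ω₁ = Δθ/dt₁ = 5.2360
distance = √((2−2)² + (0−2)²) = 2.0000; v₂ = distance/dt₂ = 1.0000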